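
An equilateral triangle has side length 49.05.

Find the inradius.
r = Area/s with s the semi-perimeter.
Area = (√3/4)·49.05² = (√3/4)·2405.9025 ≈ 0.433013·2405.9025 ≈ 1041.79
s = 3·49.05/2 = 73.575
r ≈ 1041.79/73.575 ≈ 14.1595
(Equivalently r = side/(2√3) = 49.05/3.4641 ≈ 14.1595.)

r = 14.16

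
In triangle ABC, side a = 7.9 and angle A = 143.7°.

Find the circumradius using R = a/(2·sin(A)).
R = a/(2·sin(A)) = 7.9/(2·sin(143.7°))
sin(143.7°) ≈ 0.592013
R ≈ 7.9/(2·0.592013) = 7.9/1.18403 ≈ 6.67215

R = 6.672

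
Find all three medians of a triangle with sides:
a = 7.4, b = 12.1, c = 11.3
Median formula: m_a = ½√(2b² + 2c² − a²) (and cyclically). a² = 54.76, b² = 146.41, c² = 127.69.
m_a = ½√(2·146.41 + 2·127.69 − 54.76) = ½√493.44 ≈ ½·22.2135 ≈ 11.1068
m_b = ½√(2·54.76 + 2·127.69 − 146.41) = ½√218.49 ≈ ½·14.7814 ≈ 7.3907
m_c = ½√(2·54.76 + 2·146.41 − 127.69) = ½√274.65 ≈ ½·16.5726 ≈ 8.28628

m_a = 11.11, m_b = 7.391, m_c = 8.286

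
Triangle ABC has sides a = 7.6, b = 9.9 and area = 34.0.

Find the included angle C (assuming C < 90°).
Area = ½·a·b·sin(C)  ⇒  sin(C) = 2·Area/(a·b) = 2·34.0/(7.6·9.9) = 68/75.24 ≈ 0.903775
C = arcsin(0.903775) ≈ 64.6587° (taking the acute solution since C < 90°)

C = 64.66°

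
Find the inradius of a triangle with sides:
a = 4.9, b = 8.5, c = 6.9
r = Area/s where s is the semi-perimeter.
s = (4.9 + 8.5 + 6.9)/2 = 20.3/2 = 10.15
Area = √(s(s−a)(s−b)(s−c)) = √(10.15·5.25·1.65·3.25) ≈ √285.754 ≈ 16.9043
r ≈ 16.9043/10.15 ≈ 1.66544

r = 1.665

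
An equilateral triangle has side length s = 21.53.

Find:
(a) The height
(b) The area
(a) The height splits the triangle into two 30-60-90 halves: h = s·√3/2 = 21.53·1.73205/2 ≈ 37.2911/2 ≈ 18.6455
(b) Area = (√3/4)·s² = (√3/4)·21.53² = (√3/4)·463.5409 ≈ 0.433013·463.5409 ≈ 200.719

Height = 18.65, Area = 200.7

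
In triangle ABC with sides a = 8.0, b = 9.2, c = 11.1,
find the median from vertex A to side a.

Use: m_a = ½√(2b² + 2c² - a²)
m_a = ½√(2·9.2² + 2·11.1² − 8.0²) = ½√(2·84.64 + 2·123.21 − 64) = ½√(169.28 + 246.42 − 64) = ½√351.7
√351.7 ≈ 18.7537, so m_a ≈ 9.37683

m_a = 9.377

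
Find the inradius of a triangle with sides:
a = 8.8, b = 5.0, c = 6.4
r = Area/s where s is the semi-perimeter.
s = (8.8 + 5.0 + 6.4)/2 = 20.2/2 = 10.1
Area = √(s(s−a)(s−b)(s−c)) = √(10.1·1.3·5.1·3.7) ≈ √247.763 ≈ 15.7405
r ≈ 15.7405/10.1 ≈ 1.55846

r = 1.558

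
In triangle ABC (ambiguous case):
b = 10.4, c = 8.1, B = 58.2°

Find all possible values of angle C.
b/sin(B) = c/sin(C)  ⇒  sin(C) = c·sin(B)/b = 8.1·sin(58.2°)/10.4
sin(58.2°) ≈ 0.849893
sin(C) ≈ 8.1·0.849893/10.4 ≈ 6.88413/10.4 ≈ 0.661936
Candidate 1: C₁ = arcsin(0.661936) ≈ 41.4477°  →  A = 180° − 58.2° − 41.4477° ≈ 80.3523° > 0, valid
Candidate 2: C₂ = 180° − C₁ ≈ 138.552°  →  A = 180° − 58.2° − 138.552° ≈ -16.7523° ≤ 0, not a valid triangle

C = 41.45° (one solution)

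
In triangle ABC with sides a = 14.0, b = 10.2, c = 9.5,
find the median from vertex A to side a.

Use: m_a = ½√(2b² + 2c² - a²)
m_a = ½√(2·10.2² + 2·9.5² − 14.0²) = ½√(2·104.04 + 2·90.25 − 196) = ½√(208.08 + 180.5 − 196) = ½√192.58
√192.58 ≈ 13.8773, so m_a ≈ 6.93866

m_a = 6.939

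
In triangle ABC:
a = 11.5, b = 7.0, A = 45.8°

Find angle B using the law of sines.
a/sin(A) = b/sin(B)  ⇒  sin(B) = b·sin(A)/a = 7.0·sin(45.8°)/11.5
sin(45.8°) ≈ 0.716911
sin(B) ≈ 7.0·0.716911/11.5 ≈ 5.01837/11.5 ≈ 0.43638
B = arcsin(0.43638) ≈ 25.8732°
(Since b ≤ a we need B ≤ A, so the obtuse alternative 180° − 25.8732° ≈ 154.127° is rejected.)

B = 25.87°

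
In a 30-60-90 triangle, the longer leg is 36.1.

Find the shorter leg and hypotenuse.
In a 30-60-90 triangle the sides are in ratio 1 : √3 : 2, so short leg = long leg/√3 and hypotenuse = 2·(short leg).
Short leg = 36.1/√3 ≈ 36.1/1.73205 ≈ 20.8423
Hypotenuse = 2·20.8423 ≈ 41.6847

Short leg = 20.84, Hypotenuse = 41.68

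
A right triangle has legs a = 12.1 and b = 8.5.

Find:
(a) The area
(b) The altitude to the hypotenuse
(a) The legs are perpendicular, so Area = ½·a·b = ½·12.1·8.5 = ½·102.85 = 51.425
(b) Hypotenuse c = √(a² + b²) = √(146.41 + 72.25) = √218.66 ≈ 14.7872
    Area = ½·c·h_c  ⇒  h_c = 2·Area/c = 102.85/14.7872 ≈ 6.95536

Area = 51.425, h_c = 6.955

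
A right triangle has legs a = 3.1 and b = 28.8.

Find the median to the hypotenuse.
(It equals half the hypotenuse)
Hypotenuse c = √(a² + b²) = √(9.61 + 829.44) = √839.05 ≈ 28.9664
Median to hypotenuse = c/2 ≈ 28.9664/2 ≈ 14.4832

Median = 14.48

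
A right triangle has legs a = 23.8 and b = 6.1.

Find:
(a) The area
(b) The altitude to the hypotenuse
(a) The legs are perpendicular, so Area = ½·a·b = ½·23.8·6.1 = ½·145.18 = 72.59
(b) Hypotenuse c = √(a² + b²) = √(566.44 + 37.21) = √603.65 ≈ 24.5693
    Area = ½·c·h_c  ⇒  h_c = 2·Area/c = 145.18/24.5693 ≈ 5.909

Area = 72.59, h_c = 5.909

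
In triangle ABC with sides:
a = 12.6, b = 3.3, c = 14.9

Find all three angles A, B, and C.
Law of cosines for each angle (a² = 158.76, b² = 10.89, c² = 222.01):
cos(A) = (b² + c² − a²)/(2bc) = (10.89 + 222.01 − 158.76)/(2·3.3·14.9) = 74.14/98.34 ≈ 0.753915  ⇒  A ≈ 41.0693°
cos(B) = (a² + c² − b²)/(2ac) = (158.76 + 222.01 − 10.89)/(2·12.6·14.9) = 369.88/375.48 ≈ 0.985086  ⇒  B ≈ 9.90785°
cos(C) = (a² + b² − c²)/(2ab) = (158.76 + 10.89 − 222.01)/(2·12.6·3.3) = -52.36/83.16 ≈ -0.62963  ⇒  C ≈ 129.023°
Check: A + B + C ≈ 180°

A = 41.07°, B = 9.908°, C = 129°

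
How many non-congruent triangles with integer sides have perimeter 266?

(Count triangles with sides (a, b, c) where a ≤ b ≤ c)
Let a ≤ b ≤ c with a + b + c = 266. The only binding inequality is a + b > c, i.e. 266 − c > c, so c < 266/2; and c ≥ 266/3 since c is the largest side.
So 89 ≤ c ≤ 132. For each c, b runs from ⌈(266 − c)/2⌉ up to c (then a = 266 − b − c satisfies 1 ≤ a ≤ b automatically), giving c − ⌈(266 − c)/2⌉ + 1 choices.
Summing over c: 1 + 3 + 4 + 6 + … + 64 + 66  (44 terms, c = 89, …, 132) = 1474
Check (closed form: nearest integer to p²/48 for even p, (p+3)²/48 for odd p): 266²/48 = 70756/48 ≈ 1474.08 → 1474

1474 triangles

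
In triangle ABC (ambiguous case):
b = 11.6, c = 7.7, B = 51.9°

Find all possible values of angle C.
b/sin(B) = c/sin(C)  ⇒  sin(C) = c·sin(B)/b = 7.7·sin(51.9°)/11.6
sin(51.9°) ≈ 0.786935
sin(C) ≈ 7.7·0.786935/11.6 ≈ 6.0594/11.6 ≈ 0.522362
Candidate 1: C₁ = arcsin(0.522362) ≈ 31.4908°  →  A = 180° − 51.9° − 31.4908° ≈ 96.6092° > 0, valid
Candidate 2: C₂ = 180° − C₁ ≈ 148.509°  →  A = 180° − 51.9° − 148.509° ≈ -20.4092° ≤ 0, not a valid triangle

C = 31.49° (one solution)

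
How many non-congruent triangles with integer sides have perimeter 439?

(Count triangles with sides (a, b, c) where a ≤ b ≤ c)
Let a ≤ b ≤ c with a + b + c = 439. The only binding inequality is a + b > c, i.e. 439 − c > c, so c < 439/2; and c ≥ 439/3 since c is the largest side.
So 147 ≤ c ≤ 219. For each c, b runs from ⌈(439 − c)/2⌉ up to c (then a = 439 − b − c satisfies 1 ≤ a ≤ b automatically), giving c − ⌈(439 − c)/2⌉ + 1 choices.
Summing over c: 2 + 3 + 5 + 6 + … + 108 + 110  (73 terms, c = 147, …, 219) = 4070
Check (closed form: nearest integer to p²/48 for even p, (p+3)²/48 for odd p): (439+3)²/48 = 442²/48 = 195364/48 ≈ 4070.08 → 4070

4070 triangles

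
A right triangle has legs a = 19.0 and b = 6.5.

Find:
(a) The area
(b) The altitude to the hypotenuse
(a) The legs are perpendicular, so Area = ½·a·b = ½·19.0·6.5 = ½·123.5 = 61.75
(b) Hypotenuse c = √(a² + b²) = √(361 + 42.25) = √403.25 ≈ 20.0811
    Area = ½·c·h_c  ⇒  h_c = 2·Area/c = 123.5/20.0811 ≈ 6.15007

Area = 61.75, h_c = 6.15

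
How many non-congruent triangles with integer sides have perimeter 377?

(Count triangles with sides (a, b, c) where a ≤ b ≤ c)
Let a ≤ b ≤ c with a + b + c = 377. The only binding inequality is a + b > c, i.e. 377 − c > c, so c < 377/2; and c ≥ 377/3 since c is the largest side.
So 126 ≤ c ≤ 188. For each c, b runs from ⌈(377 − c)/2⌉ up to c (then a = 377 − b − c satisfies 1 ≤ a ≤ b automatically), giving c − ⌈(377 − c)/2⌉ + 1 choices.
Summing over c: 1 + 3 + 4 + 6 + … + 93 + 94  (63 terms, c = 126, …, 188) = 3008
Check (closed form: nearest integer to p²/48 for even p, (p+3)²/48 for odd p): (377+3)²/48 = 380²/48 = 144400/48 ≈ 3008.33 → 3008

3008 triangles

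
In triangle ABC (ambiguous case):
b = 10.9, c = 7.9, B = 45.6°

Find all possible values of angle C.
b/sin(B) = c/sin(C)  ⇒  sin(C) = c·sin(B)/b = 7.9·sin(45.6°)/10.9
sin(45.6°) ≈ 0.714473
sin(C) ≈ 7.9·0.714473/10.9 ≈ 5.64433/10.9 ≈ 0.517829
Candidate 1: C₁ = arcsin(0.517829) ≈ 31.1867°  →  A = 180° − 45.6° − 31.1867° ≈ 103.213° > 0, valid
Candidate 2: C₂ = 180° − C₁ ≈ 148.813°  →  A = 180° − 45.6° − 148.813° ≈ -14.4133° ≤ 0, not a valid triangle

C = 31.19° (one solution)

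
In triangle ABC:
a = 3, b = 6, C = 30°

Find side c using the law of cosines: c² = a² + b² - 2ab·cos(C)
c² = 3² + 6² − 2·3·6·cos(30°)
cos(30°) ≈ 0.866025
c² ≈ 9 + 36 − 36·(0.866025) ≈ 45 − 31.1769 ≈ 13.8231
c ≈ √13.8231 ≈ 3.71794

c = 3.718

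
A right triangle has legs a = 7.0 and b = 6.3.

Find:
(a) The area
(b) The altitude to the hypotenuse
(a) The legs are perpendicular, so Area = ½·a·b = ½·7.0·6.3 = ½·44.1 = 22.05
(b) Hypotenuse c = √(a² + b²) = √(49 + 39.69) = √88.69 ≈ 9.41754
    Area = ½·c·h_c  ⇒  h_c = 2·Area/c = 44.1/9.41754 ≈ 4.68275

Area = 22.05, h_c = 4.683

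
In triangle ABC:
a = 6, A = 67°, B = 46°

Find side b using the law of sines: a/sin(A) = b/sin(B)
a/sin(A) = b/sin(B)  ⇒  b = a·sin(B)/sin(A) = 6·sin(46°)/sin(67°)
sin(46°) ≈ 0.71934, sin(67°) ≈ 0.920505
b ≈ 6·0.71934/0.920505 ≈ 4.31604/0.920505 ≈ 4.68877

b = 4.689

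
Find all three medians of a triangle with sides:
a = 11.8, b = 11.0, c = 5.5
Median formula: m_a = ½√(2b² + 2c² − a²) (and cyclically). a² = 139.24, b² = 121, c² = 30.25.
m_a = ½√(2·121 + 2·30.25 − 139.24) = ½√163.26 ≈ ½·12.7773 ≈ 6.38866
m_b = ½√(2·139.24 + 2·30.25 − 121) = ½√217.98 ≈ ½·14.7641 ≈ 7.38207
m_c = ½√(2·139.24 + 2·121 − 30.25) = ½√490.23 ≈ ½·22.1411 ≈ 11.0706

m_a = 6.389, m_b = 7.382, m_c = 11.07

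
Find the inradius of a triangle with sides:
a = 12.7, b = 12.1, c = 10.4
r = Area/s where s is the semi-perimeter.
s = (12.7 + 12.1 + 10.4)/2 = 35.2/2 = 17.6
Area = √(s(s−a)(s−b)(s−c)) = √(17.6·4.9·5.5·7.2) ≈ √3415.1 ≈ 58.4389
r ≈ 58.4389/17.6 ≈ 3.32039

r = 3.32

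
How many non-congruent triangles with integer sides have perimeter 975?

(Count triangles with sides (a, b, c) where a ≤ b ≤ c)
Let a ≤ b ≤ c with a + b + c = 975. The only binding inequality is a + b > c, i.e. 975 − c > c, so c < 975/2; and c ≥ 975/3 since c is the largest side.
So 325 ≤ c ≤ 487. For each c, b runs from ⌈(975 − c)/2⌉ up to c (then a = 975 − b − c satisfies 1 ≤ a ≤ b automatically), giving c − ⌈(975 − c)/2⌉ + 1 choices.
Summing over c: 1 + 2 + 4 + 5 + … + 242 + 244  (163 terms, c = 325, …, 487) = 19927
Check (closed form: nearest integer to p²/48 for even p, (p+3)²/48 for odd p): (975+3)²/48 = 978²/48 = 956484/48 ≈ 19926.75 → 19927

19927 triangles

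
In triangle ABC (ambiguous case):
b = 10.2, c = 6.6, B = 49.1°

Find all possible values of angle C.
b/sin(B) = c/sin(C)  ⇒  sin(C) = c·sin(B)/b = 6.6·sin(49.1°)/10.2
sin(49.1°) ≈ 0.755853
sin(C) ≈ 6.6·0.755853/10.2 ≈ 4.98863/10.2 ≈ 0.489082
Candidate 1: C₁ = arcsin(0.489082) ≈ 29.2802°  →  A = 180° − 49.1° − 29.2802° ≈ 101.62° > 0, valid
Candidate 2: C₂ = 180° − C₁ ≈ 150.72°  →  A = 180° − 49.1° − 150.72° ≈ -19.8198° ≤ 0, not a valid triangle

C = 29.28° (one solution)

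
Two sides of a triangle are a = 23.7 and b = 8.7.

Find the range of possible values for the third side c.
Triangle inequality: |a − b| < c < a + b
|a − b| = |23.7 − 8.7| = 15
a + b = 23.7 + 8.7 = 32.4

15 < c < 32.4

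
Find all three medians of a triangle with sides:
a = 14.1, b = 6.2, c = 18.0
Median formula: m_a = ½√(2b² + 2c² − a²) (and cyclically). a² = 198.81, b² = 38.44, c² = 324.
m_a = ½√(2·38.44 + 2·324 − 198.81) = ½√526.07 ≈ ½·22.9362 ≈ 11.4681
m_b = ½√(2·198.81 + 2·324 − 38.44) = ½√1007.18 ≈ ½·31.7361 ≈ 15.868
m_c = ½√(2·198.81 + 2·38.44 − 324) = ½√150.5 ≈ ½·12.2678 ≈ 6.13392

m_a = 11.47, m_b = 15.87, m_c = 6.134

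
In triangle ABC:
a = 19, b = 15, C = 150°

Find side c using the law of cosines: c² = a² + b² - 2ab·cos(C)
c² = 19² + 15² − 2·19·15·cos(150°)
cos(150°) ≈ -0.866025
c² ≈ 361 + 225 − 570·(-0.866025) ≈ 586 + 493.634 ≈ 1079.63
c ≈ √1079.63 ≈ 32.8578

c = 32.86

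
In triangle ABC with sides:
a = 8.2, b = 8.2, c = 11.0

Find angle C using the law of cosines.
c² = a² + b² − 2ab·cos(C)  ⇒  cos(C) = (a² + b² − c²)/(2ab)
cos(C) = (8.2² + 8.2² − 11.0²)/(2·8.2·8.2) = (67.24 + 67.24 − 121)/134.48 = 13.48/134.48 ≈ 0.100238
C = arccos(0.100238) ≈ 84.2471°

C = 84.25°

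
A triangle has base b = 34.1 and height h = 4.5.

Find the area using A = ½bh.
A = ½·b·h = ½·34.1·4.5 = ½·153.45 = 76.725

Area = 76.725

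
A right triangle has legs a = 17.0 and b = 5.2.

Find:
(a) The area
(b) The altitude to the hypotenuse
(a) The legs are perpendicular, so Area = ½·a·b = ½·17.0·5.2 = ½·88.4 = 44.2
(b) Hypotenuse c = √(a² + b²) = √(289 + 27.04) = √316.04 ≈ 17.7775
    Area = ½·c·h_c  ⇒  h_c = 2·Area/c = 88.4/17.7775 ≈ 4.97257

Area = 44.2, h_c = 4.973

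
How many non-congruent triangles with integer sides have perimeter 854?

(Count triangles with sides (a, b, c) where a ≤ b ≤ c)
Let a ≤ b ≤ c with a + b + c = 854. The only binding inequality is a + b > c, i.e. 854 − c > c, so c < 854/2; and c ≥ 854/3 since c is the largest side.
So 285 ≤ c ≤ 426. For each c, b runs from ⌈(854 − c)/2⌉ up to c (then a = 854 − b − c satisfies 1 ≤ a ≤ b automatically), giving c − ⌈(854 − c)/2⌉ + 1 choices.
Summing over c: 1 + 3 + 4 + 6 + … + 211 + 213  (142 terms, c = 285, …, 426) = 15194
Check (closed form: nearest integer to p²/48 for even p, (p+3)²/48 for odd p): 854²/48 = 729316/48 ≈ 15194.08 → 15194

15194 triangles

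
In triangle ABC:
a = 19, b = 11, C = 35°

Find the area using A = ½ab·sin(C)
A = ½·a·b·sin(C) = ½·19·11·sin(35°)
sin(35°) ≈ 0.573576
A ≈ ½·209·0.573576 = 104.5·0.573576 ≈ 59.9387

Area = 59.94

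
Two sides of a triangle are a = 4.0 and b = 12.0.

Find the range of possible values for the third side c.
Triangle inequality: |a − b| < c < a + b
|a − b| = |4.0 − 12.0| = 8
a + b = 4.0 + 12.0 = 16

8 < c < 16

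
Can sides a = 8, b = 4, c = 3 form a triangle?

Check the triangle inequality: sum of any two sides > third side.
a + b vs c: 8 + 4 = 12 > 3  ✓
a + c vs b: 8 + 3 = 11 > 4  ✓
b + c vs a: 4 + 3 = 7 ≤ 8  ✗

No: 4 + 3 = 7 is not > 8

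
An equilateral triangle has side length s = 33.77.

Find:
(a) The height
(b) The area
(a) The height splits the triangle into two 30-60-90 halves: h = s·√3/2 = 33.77·1.73205/2 ≈ 58.4914/2 ≈ 29.2457
(b) Area = (√3/4)·s² = (√3/4)·33.77² = (√3/4)·1140.4129 ≈ 0.433013·1140.4129 ≈ 493.813

Height = 29.25, Area = 493.8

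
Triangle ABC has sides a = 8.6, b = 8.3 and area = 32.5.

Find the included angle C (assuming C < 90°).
Area = ½·a·b·sin(C)  ⇒  sin(C) = 2·Area/(a·b) = 2·32.5/(8.6·8.3) = 65/71.38 ≈ 0.910619
C = arcsin(0.910619) ≈ 65.5911° (taking the acute solution since C < 90°)

C = 65.59°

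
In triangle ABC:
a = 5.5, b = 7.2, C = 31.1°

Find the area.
Two sides and the included angle (SAS): A = ½·a·b·sin(C) = ½·5.5·7.2·sin(31.1°)
sin(31.1°) ≈ 0.516533
A ≈ ½·39.6·0.516533 = 19.8·0.516533 ≈ 10.2274

Area = 10.23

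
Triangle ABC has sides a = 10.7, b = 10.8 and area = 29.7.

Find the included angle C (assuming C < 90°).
Area = ½·a·b·sin(C)  ⇒  sin(C) = 2·Area/(a·b) = 2·29.7/(10.7·10.8) = 59.4/115.56 ≈ 0.514019
C = arcsin(0.514019) ≈ 30.9319° (taking the acute solution since C < 90°)

C = 30.93°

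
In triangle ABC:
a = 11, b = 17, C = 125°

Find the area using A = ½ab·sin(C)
A = ½·a·b·sin(C) = ½·11·17·sin(125°)
sin(125°) ≈ 0.819152
A ≈ ½·187·0.819152 = 93.5·0.819152 ≈ 76.5907

Area = 76.59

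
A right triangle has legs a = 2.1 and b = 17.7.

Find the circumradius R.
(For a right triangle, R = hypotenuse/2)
Hypotenuse c = √(a² + b²) = √(4.41 + 313.29) = √317.7 ≈ 17.8241
R = c/2 ≈ 17.8241/2 ≈ 8.91207

R = 8.912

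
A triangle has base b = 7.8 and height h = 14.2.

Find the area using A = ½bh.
A = ½·b·h = ½·7.8·14.2 = ½·110.76 = 55.38

Area = 55.38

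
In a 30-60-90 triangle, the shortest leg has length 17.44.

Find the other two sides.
In a 30-60-90 triangle the sides are in ratio 1 : √3 : 2 (short leg : long leg : hypotenuse).
Long leg = 17.44·√3 ≈ 17.44·1.73205 ≈ 30.207
Hypotenuse = 2·17.44 = 34.88

Long leg = 17.44√3 = 30.21, Hypotenuse = 34.88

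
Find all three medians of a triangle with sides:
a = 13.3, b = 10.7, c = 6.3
Median formula: m_a = ½√(2b² + 2c² − a²) (and cyclically). a² = 176.89, b² = 114.49, c² = 39.69.
m_a = ½√(2·114.49 + 2·39.69 − 176.89) = ½√131.47 ≈ ½·11.466 ≈ 5.73302
m_b = ½√(2·176.89 + 2·39.69 − 114.49) = ½√318.67 ≈ ½·17.8513 ≈ 8.92567
m_c = ½√(2·176.89 + 2·114.49 − 39.69) = ½√543.07 ≈ ½·23.3039 ≈ 11.6519

m_a = 5.733, m_b = 8.926, m_c = 11.65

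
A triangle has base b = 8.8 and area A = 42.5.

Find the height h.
A = ½·b·h  ⇒  h = 2A/b = 2·42.5/8.8 = 85/8.8 ≈ 9.65909

h = 9.659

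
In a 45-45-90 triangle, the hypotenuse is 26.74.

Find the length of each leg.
In a 45-45-90 triangle hypotenuse = leg·√2, so leg = hypotenuse/√2.
Leg = 26.74/√2 ≈ 26.74/1.41421 ≈ 18.908

Each leg = 18.91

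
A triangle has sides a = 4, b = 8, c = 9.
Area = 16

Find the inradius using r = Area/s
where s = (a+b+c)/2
s = (4 + 8 + 9)/2 = 21/2 = 10.5
r = Area/s = 16/10.5 ≈ 1.52381

r = 1.524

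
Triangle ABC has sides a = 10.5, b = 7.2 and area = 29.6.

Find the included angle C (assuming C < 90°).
Area = ½·a·b·sin(C)  ⇒  sin(C) = 2·Area/(a·b) = 2·29.6/(10.5·7.2) = 59.2/75.6 ≈ 0.783069
C = arcsin(0.783069) ≈ 51.5424° (taking the acute solution since C < 90°)

C = 51.54°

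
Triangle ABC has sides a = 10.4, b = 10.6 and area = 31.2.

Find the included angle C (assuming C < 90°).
Area = ½·a·b·sin(C)  ⇒  sin(C) = 2·Area/(a·b) = 2·31.2/(10.4·10.6) = 62.4/110.24 ≈ 0.566038
C = arcsin(0.566038) ≈ 34.4744° (taking the acute solution since C < 90°)

C = 34.47°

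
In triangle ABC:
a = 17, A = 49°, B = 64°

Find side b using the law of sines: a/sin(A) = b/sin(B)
a/sin(A) = b/sin(B)  ⇒  b = a·sin(B)/sin(A) = 17·sin(64°)/sin(49°)
sin(64°) ≈ 0.898794, sin(49°) ≈ 0.75471
b ≈ 17·0.898794/0.75471 ≈ 15.2795/0.75471 ≈ 20.2455

b = 20.25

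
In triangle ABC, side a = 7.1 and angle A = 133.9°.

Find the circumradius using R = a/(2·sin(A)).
R = a/(2·sin(A)) = 7.1/(2·sin(133.9°))
sin(133.9°) ≈ 0.720551
R ≈ 7.1/(2·0.720551) = 7.1/1.4411 ≈ 4.92678

R = 4.927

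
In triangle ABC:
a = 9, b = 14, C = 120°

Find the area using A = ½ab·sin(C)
A = ½·a·b·sin(C) = ½·9·14·sin(120°)
sin(120°) ≈ 0.866025
A ≈ ½·126·0.866025 = 63·0.866025 ≈ 54.5596

Area = 54.56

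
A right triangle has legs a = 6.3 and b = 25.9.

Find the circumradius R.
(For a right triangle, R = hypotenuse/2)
Hypotenuse c = √(a² + b²) = √(39.69 + 670.81) = √710.5 ≈ 26.6552
R = c/2 ≈ 26.6552/2 ≈ 13.3276

R = 13.33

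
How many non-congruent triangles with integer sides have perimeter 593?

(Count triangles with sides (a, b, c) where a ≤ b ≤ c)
Let a ≤ b ≤ c with a + b + c = 593. The only binding inequality is a + b > c, i.e. 593 − c > c, so c < 593/2; and c ≥ 593/3 since c is the largest side.
So 198 ≤ c ≤ 296. For each c, b runs from ⌈(593 − c)/2⌉ up to c (then a = 593 − b − c satisfies 1 ≤ a ≤ b automatically), giving c − ⌈(593 − c)/2⌉ + 1 choices.
Summing over c: 1 + 3 + 4 + 6 + … + 147 + 148  (99 terms, c = 198, …, 296) = 7400
Check (closed form: nearest integer to p²/48 for even p, (p+3)²/48 for odd p): (593+3)²/48 = 596²/48 = 355216/48 ≈ 7400.33 → 7400

7400 triangles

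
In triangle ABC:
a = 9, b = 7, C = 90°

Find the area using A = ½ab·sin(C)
A = ½·a·b·sin(C) = ½·9·7·sin(90°)
sin(90°) ≈ 1
A ≈ ½·63·1 = 31.5·1 ≈ 31.5

Area = 31.5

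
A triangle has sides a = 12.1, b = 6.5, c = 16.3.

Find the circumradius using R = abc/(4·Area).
First find the area with Heron's formula.
s = (12.1 + 6.5 + 16.3)/2 = 17.45
Area = √(s(s−a)(s−b)(s−c)) = √(17.45·5.35·10.95·1.15) ≈ √1175.6 ≈ 34.2871
abc = 12.1·6.5·16.3 = 1281.995
R = abc/(4·Area) ≈ 1281.995/(4·34.2871) = 1281.995/137.148 ≈ 9.34751

R = 9.348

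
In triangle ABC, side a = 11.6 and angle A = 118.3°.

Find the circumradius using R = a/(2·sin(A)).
R = a/(2·sin(A)) = 11.6/(2·sin(118.3°))
sin(118.3°) ≈ 0.880477
R ≈ 11.6/(2·0.880477) = 11.6/1.76095 ≈ 6.58734

R = 6.587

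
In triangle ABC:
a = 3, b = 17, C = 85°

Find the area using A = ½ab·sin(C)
A = ½·a·b·sin(C) = ½·3·17·sin(85°)
sin(85°) ≈ 0.996195
A ≈ ½·51·0.996195 = 25.5·0.996195 ≈ 25.403

Area = 25.4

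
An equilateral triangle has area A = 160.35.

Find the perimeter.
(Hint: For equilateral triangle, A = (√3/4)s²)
A = (√3/4)s²  ⇒  s² = 4A/√3 = 4·160.35/√3 = 641.4/1.73205 ≈ 370.312
s ≈ √370.312 ≈ 19.2435
Perimeter = 3s ≈ 3·19.2435 ≈ 57.7305

Perimeter = 57.73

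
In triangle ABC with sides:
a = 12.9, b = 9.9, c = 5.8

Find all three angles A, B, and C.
Law of cosines for each angle (a² = 166.41, b² = 98.01, c² = 33.64):
cos(A) = (b² + c² − a²)/(2bc) = (98.01 + 33.64 − 166.41)/(2·9.9·5.8) = -34.76/114.84 ≈ -0.302682  ⇒  A ≈ 107.619°
cos(B) = (a² + c² − b²)/(2ac) = (166.41 + 33.64 − 98.01)/(2·12.9·5.8) = 102.04/149.64 ≈ 0.681903  ⇒  B ≈ 47.0075°
cos(C) = (a² + b² − c²)/(2ab) = (166.41 + 98.01 − 33.64)/(2·12.9·9.9) = 230.78/255.42 ≈ 0.903531  ⇒  C ≈ 25.3738°
Check: A + B + C ≈ 180°

A = 107.6°, B = 47.01°, C = 25.37°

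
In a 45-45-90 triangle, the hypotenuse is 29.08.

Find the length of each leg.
In a 45-45-90 triangle hypotenuse = leg·√2, so leg = hypotenuse/√2.
Leg = 29.08/√2 ≈ 29.08/1.41421 ≈ 20.5627

Each leg = 20.56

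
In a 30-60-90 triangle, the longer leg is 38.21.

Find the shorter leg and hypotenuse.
In a 30-60-90 triangle the sides are in ratio 1 : √3 : 2, so short leg = long leg/√3 and hypotenuse = 2·(short leg).
Short leg = 38.21/√3 ≈ 38.21/1.73205 ≈ 22.0606
Hypotenuse = 2·22.0606 ≈ 44.1211

Short leg = 22.06, Hypotenuse = 44.12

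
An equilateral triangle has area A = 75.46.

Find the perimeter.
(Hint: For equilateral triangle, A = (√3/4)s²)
A = (√3/4)s²  ⇒  s² = 4A/√3 = 4·75.46/√3 = 301.84/1.73205 ≈ 174.267
s ≈ √174.267 ≈ 13.201
Perimeter = 3s ≈ 3·13.201 ≈ 39.6031

Perimeter = 39.6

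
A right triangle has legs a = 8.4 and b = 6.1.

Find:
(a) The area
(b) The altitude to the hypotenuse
(a) The legs are perpendicular, so Area = ½·a·b = ½·8.4·6.1 = ½·51.24 = 25.62
(b) Hypotenuse c = √(a² + b²) = √(70.56 + 37.21) = √107.77 ≈ 10.3812
    Area = ½·c·h_c  ⇒  h_c = 2·Area/c = 51.24/10.3812 ≈ 4.93583

Area = 25.62, h_c = 4.936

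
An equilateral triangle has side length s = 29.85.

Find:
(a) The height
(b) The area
(a) The height splits the triangle into two 30-60-90 halves: h = s·√3/2 = 29.85·1.73205/2 ≈ 51.7017/2 ≈ 25.8509
(b) Area = (√3/4)·s² = (√3/4)·29.85² = (√3/4)·891.0225 ≈ 0.433013·891.0225 ≈ 385.824

Height = 25.85, Area = 385.8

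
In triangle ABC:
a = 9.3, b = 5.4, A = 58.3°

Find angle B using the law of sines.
a/sin(A) = b/sin(B)  ⇒  sin(B) = b·sin(A)/a = 5.4·sin(58.3°)/9.3
sin(58.3°) ≈ 0.850811
sin(B) ≈ 5.4·0.850811/9.3 ≈ 4.59438/9.3 ≈ 0.494019
B = arcsin(0.494019) ≈ 29.6051°
(Since b ≤ a we need B ≤ A, so the obtuse alternative 180° − 29.6051° ≈ 150.395° is rejected.)

B = 29.61°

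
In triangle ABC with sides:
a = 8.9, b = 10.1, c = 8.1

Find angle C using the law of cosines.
c² = a² + b² − 2ab·cos(C)  ⇒  cos(C) = (a² + b² − c²)/(2ab)
cos(C) = (8.9² + 10.1² − 8.1²)/(2·8.9·10.1) = (79.21 + 102.01 − 65.61)/179.78 = 115.61/179.78 ≈ 0.643064
C = arccos(0.643064) ≈ 49.9793°

C = 49.98°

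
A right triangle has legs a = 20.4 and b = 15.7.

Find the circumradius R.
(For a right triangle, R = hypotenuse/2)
Hypotenuse c = √(a² + b²) = √(416.16 + 246.49) = √662.65 ≈ 25.742
R = c/2 ≈ 25.742/2 ≈ 12.871

R = 12.87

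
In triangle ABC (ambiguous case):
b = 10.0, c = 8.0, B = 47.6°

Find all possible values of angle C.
b/sin(B) = c/sin(C)  ⇒  sin(C) = c·sin(B)/b = 8.0·sin(47.6°)/10.0
sin(47.6°) ≈ 0.738455
sin(C) ≈ 8.0·0.738455/10.0 ≈ 5.90764/10.0 ≈ 0.590764
Candidate 1: C₁ = arcsin(0.590764) ≈ 36.2113°  →  A = 180° − 47.6° − 36.2113° ≈ 96.1887° > 0, valid
Candidate 2: C₂ = 180° − C₁ ≈ 143.789°  →  A = 180° − 47.6° − 143.789° ≈ -11.3887° ≤ 0, not a valid triangle

C = 36.21° (one solution)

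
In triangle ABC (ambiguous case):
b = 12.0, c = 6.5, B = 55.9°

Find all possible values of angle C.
b/sin(B) = c/sin(C)  ⇒  sin(C) = c·sin(B)/b = 6.5·sin(55.9°)/12.0
sin(55.9°) ≈ 0.82806
sin(C) ≈ 6.5·0.82806/12.0 ≈ 5.38239/12.0 ≈ 0.448533
Candidate 1: C₁ = arcsin(0.448533) ≈ 26.6496°  →  A = 180° − 55.9° − 26.6496° ≈ 97.4504° > 0, valid
Candidate 2: C₂ = 180° − C₁ ≈ 153.35°  →  A = 180° − 55.9° − 153.35° ≈ -29.2504° ≤ 0, not a valid triangle

C = 26.65° (one solution)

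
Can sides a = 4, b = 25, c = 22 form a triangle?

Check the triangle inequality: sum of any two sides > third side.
a + b vs c: 4 + 25 = 29 > 22  ✓
a + c vs b: 4 + 22 = 26 > 25  ✓
b + c vs a: 25 + 22 = 47 > 4  ✓

Yes, triangle inequality satisfied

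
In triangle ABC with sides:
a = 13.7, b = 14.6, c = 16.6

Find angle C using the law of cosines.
c² = a² + b² − 2ab·cos(C)  ⇒  cos(C) = (a² + b² − c²)/(2ab)
cos(C) = (13.7² + 14.6² − 16.6²)/(2·13.7·14.6) = (187.69 + 213.16 − 275.56)/400.04 = 125.29/400.04 ≈ 0.313194
C = arccos(0.313194) ≈ 71.7482°

C = 71.75°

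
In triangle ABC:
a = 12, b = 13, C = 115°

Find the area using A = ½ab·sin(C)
A = ½·a·b·sin(C) = ½·12·13·sin(115°)
sin(115°) ≈ 0.906308
A ≈ ½·156·0.906308 = 78·0.906308 ≈ 70.692

Area = 70.69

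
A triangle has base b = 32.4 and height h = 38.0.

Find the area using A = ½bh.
A = ½·b·h = ½·32.4·38.0 = ½·1231.2 = 615.6

Area = 615.6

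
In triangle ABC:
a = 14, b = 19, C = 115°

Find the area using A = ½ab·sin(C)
A = ½·a·b·sin(C) = ½·14·19·sin(115°)
sin(115°) ≈ 0.906308
A ≈ ½·266·0.906308 = 133·0.906308 ≈ 120.539

Area = 120.5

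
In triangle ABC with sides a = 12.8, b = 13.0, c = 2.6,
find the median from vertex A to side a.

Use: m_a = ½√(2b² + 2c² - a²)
m_a = ½√(2·13.0² + 2·2.6² − 12.8²) = ½√(2·169 + 2·6.76 − 163.84) = ½√(338 + 13.52 − 163.84) = ½√187.68
√187.68 ≈ 13.6996, so m_a ≈ 6.84982

m_a = 6.85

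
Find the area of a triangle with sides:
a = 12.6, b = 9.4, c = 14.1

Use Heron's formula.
s = (12.6 + 9.4 + 14.1)/2 = 36.1/2 = 18.05
s − a = 5.45, s − b = 8.65, s − c = 3.95
s(s−a)(s−b)(s−c) = 18.05·5.45·8.65·3.95 ≈ 3361.14
Area = √3361.14 ≈ 57.9754

Area = 57.98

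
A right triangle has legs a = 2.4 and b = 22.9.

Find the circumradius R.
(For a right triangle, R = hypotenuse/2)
Hypotenuse c = √(a² + b²) = √(5.76 + 524.41) = √530.17 ≈ 23.0254
R = c/2 ≈ 23.0254/2 ≈ 11.5127

R = 11.51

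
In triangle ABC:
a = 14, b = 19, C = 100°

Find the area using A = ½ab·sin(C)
A = ½·a·b·sin(C) = ½·14·19·sin(100°)
sin(100°) ≈ 0.984808
A ≈ ½·266·0.984808 = 133·0.984808 ≈ 130.979

Area = 131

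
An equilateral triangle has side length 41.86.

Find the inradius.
r = Area/s with s the semi-perimeter.
Area = (√3/4)·41.86² = (√3/4)·1752.2596 ≈ 0.433013·1752.2596 ≈ 758.751
s = 3·41.86/2 = 62.79
r ≈ 758.751/62.79 ≈ 12.0839
(Equivalently r = side/(2√3) = 41.86/3.4641 ≈ 12.0839.)

r = 12.08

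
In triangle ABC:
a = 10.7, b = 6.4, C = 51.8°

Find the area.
Two sides and the included angle (SAS): A = ½·a·b·sin(C) = ½·10.7·6.4·sin(51.8°)
sin(51.8°) ≈ 0.785857
A ≈ ½·68.48·0.785857 = 34.24·0.785857 ≈ 26.9077

Area = 26.91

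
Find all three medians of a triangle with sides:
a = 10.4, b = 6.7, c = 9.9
Median formula: m_a = ½√(2b² + 2c² − a²) (and cyclically). a² = 108.16, b² = 44.89, c² = 98.01.
m_a = ½√(2·44.89 + 2·98.01 − 108.16) = ½√177.64 ≈ ½·13.3282 ≈ 6.66408
m_b = ½√(2·108.16 + 2·98.01 − 44.89) = ½√367.45 ≈ ½·19.169 ≈ 9.58449
m_c = ½√(2·108.16 + 2·44.89 − 98.01) = ½√208.09 ≈ ½·14.4253 ≈ 7.21266

m_a = 6.664, m_b = 9.584, m_c = 7.213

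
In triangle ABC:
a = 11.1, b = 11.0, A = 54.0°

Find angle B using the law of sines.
a/sin(A) = b/sin(B)  ⇒  sin(B) = b·sin(A)/a = 11.0·sin(54.0°)/11.1
sin(54.0°) ≈ 0.809017
sin(B) ≈ 11.0·0.809017/11.1 ≈ 8.89919/11.1 ≈ 0.801729
B = arcsin(0.801729) ≈ 53.2955°
(Since b ≤ a we need B ≤ A, so the obtuse alternative 180° − 53.2955° ≈ 126.705° is rejected.)

B = 53.3°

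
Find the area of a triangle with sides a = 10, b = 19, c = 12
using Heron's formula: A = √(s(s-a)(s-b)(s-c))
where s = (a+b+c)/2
s = (10 + 19 + 12)/2 = 41/2 = 20.5
s − a = 10.5, s − b = 1.5, s − c = 8.5
s(s−a)(s−b)(s−c) = 20.5·10.5·1.5·8.5 = 2744.4375
Area = √2744.4375 ≈ 52.3874

s = 20.5, Area = 52.39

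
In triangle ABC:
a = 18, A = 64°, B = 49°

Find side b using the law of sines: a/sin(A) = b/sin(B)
a/sin(A) = b/sin(B)  ⇒  b = a·sin(B)/sin(A) = 18·sin(49°)/sin(64°)
sin(49°) ≈ 0.75471, sin(64°) ≈ 0.898794
b ≈ 18·0.75471/0.898794 ≈ 13.5848/0.898794 ≈ 15.1144

b = 15.11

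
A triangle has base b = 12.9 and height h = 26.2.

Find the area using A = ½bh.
A = ½·b·h = ½·12.9·26.2 = ½·337.98 = 168.99

Area = 168.99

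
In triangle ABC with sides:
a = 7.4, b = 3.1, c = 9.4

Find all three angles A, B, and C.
Law of cosines for each angle (a² = 54.76, b² = 9.61, c² = 88.36):
cos(A) = (b² + c² − a²)/(2bc) = (9.61 + 88.36 − 54.76)/(2·3.1·9.4) = 43.21/58.28 ≈ 0.741421  ⇒  A ≈ 42.1474°
cos(B) = (a² + c² − b²)/(2ac) = (54.76 + 88.36 − 9.61)/(2·7.4·9.4) = 133.51/139.12 ≈ 0.959675  ⇒  B ≈ 16.3266°
cos(C) = (a² + b² − c²)/(2ab) = (54.76 + 9.61 − 88.36)/(2·7.4·3.1) = -23.99/45.88 ≈ -0.522886  ⇒  C ≈ 121.526°
Check: A + B + C ≈ 180°

A = 42.15°, B = 16.33°, C = 121.5°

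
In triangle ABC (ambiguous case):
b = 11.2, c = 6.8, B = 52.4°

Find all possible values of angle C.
b/sin(B) = c/sin(C)  ⇒  sin(C) = c·sin(B)/b = 6.8·sin(52.4°)/11.2
sin(52.4°) ≈ 0.79229
sin(C) ≈ 6.8·0.79229/11.2 ≈ 5.38757/11.2 ≈ 0.481033
Candidate 1: C₁ = arcsin(0.481033) ≈ 28.7529°  →  A = 180° − 52.4° − 28.7529° ≈ 98.8471° > 0, valid
Candidate 2: C₂ = 180° − C₁ ≈ 151.247°  →  A = 180° − 52.4° − 151.247° ≈ -23.6471° ≤ 0, not a valid triangle

C = 28.75° (one solution)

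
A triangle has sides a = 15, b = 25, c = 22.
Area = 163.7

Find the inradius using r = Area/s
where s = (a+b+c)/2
s = (15 + 25 + 22)/2 = 62/2 = 31
r = Area/s = 163.7/31 ≈ 5.28065

r = 5.281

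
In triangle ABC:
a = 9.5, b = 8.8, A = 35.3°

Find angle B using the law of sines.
a/sin(A) = b/sin(B)  ⇒  sin(B) = b·sin(A)/a = 8.8·sin(35.3°)/9.5
sin(35.3°) ≈ 0.577858
sin(B) ≈ 8.8·0.577858/9.5 ≈ 5.08515/9.5 ≈ 0.535279
B = arcsin(0.535279) ≈ 32.3628°
(Since b ≤ a we need B ≤ A, so the obtuse alternative 180° − 32.3628° ≈ 147.637° is rejected.)

B = 32.36°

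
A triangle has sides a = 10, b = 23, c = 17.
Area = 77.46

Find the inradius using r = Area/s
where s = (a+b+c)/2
s = (10 + 23 + 17)/2 = 50/2 = 25
r = Area/s = 77.46/25 ≈ 3.0984

r = 3.098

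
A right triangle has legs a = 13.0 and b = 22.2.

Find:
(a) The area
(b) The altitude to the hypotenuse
(a) The legs are perpendicular, so Area = ½·a·b = ½·13.0·22.2 = ½·288.6 = 144.3
(b) Hypotenuse c = √(a² + b²) = √(169 + 492.84) = √661.84 ≈ 25.7263
    Area = ½·c·h_c  ⇒  h_c = 2·Area/c = 288.6/25.7263 ≈ 11.2181

Area = 144.3, h_c = 11.22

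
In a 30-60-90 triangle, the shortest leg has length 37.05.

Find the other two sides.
In a 30-60-90 triangle the sides are in ratio 1 : √3 : 2 (short leg : long leg : hypotenuse).
Long leg = 37.05·√3 ≈ 37.05·1.73205 ≈ 64.1725
Hypotenuse = 2·37.05 = 74.1

Long leg = 37.05√3 = 64.17, Hypotenuse = 74.1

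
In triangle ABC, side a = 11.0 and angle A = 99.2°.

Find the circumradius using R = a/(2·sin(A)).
R = a/(2·sin(A)) = 11.0/(2·sin(99.2°))
sin(99.2°) ≈ 0.987136
R ≈ 11.0/(2·0.987136) = 11.0/1.97427 ≈ 5.57167

R = 5.572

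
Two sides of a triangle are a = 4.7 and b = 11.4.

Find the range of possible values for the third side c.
Triangle inequality: |a − b| < c < a + b
|a − b| = |4.7 − 11.4| = 6.7
a + b = 4.7 + 11.4 = 16.1

6.7 < c < 16.1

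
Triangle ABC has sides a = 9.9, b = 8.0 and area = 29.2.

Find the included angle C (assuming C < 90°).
Area = ½·a·b·sin(C)  ⇒  sin(C) = 2·Area/(a·b) = 2·29.2/(9.9·8.0) = 58.4/79.2 ≈ 0.737374
C = arcsin(0.737374) ≈ 47.5082° (taking the acute solution since C < 90°)

C = 47.51°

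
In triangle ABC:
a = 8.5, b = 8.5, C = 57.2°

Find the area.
Two sides and the included angle (SAS): A = ½·a·b·sin(C) = ½·8.5·8.5·sin(57.2°)
sin(57.2°) ≈ 0.840567
A ≈ ½·72.25·0.840567 = 36.125·0.840567 ≈ 30.3655

Area = 30.37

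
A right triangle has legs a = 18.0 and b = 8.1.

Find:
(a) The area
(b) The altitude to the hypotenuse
(a) The legs are perpendicular, so Area = ½·a·b = ½·18.0·8.1 = ½·145.8 = 72.9
(b) Hypotenuse c = √(a² + b²) = √(324 + 65.61) = √389.61 ≈ 19.7385
    Area = ½·c·h_c  ⇒  h_c = 2·Area/c = 145.8/19.7385 ≈ 7.38656

Area = 72.9, h_c = 7.387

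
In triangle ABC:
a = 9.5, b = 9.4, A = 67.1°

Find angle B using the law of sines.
a/sin(A) = b/sin(B)  ⇒  sin(B) = b·sin(A)/a = 9.4·sin(67.1°)/9.5
sin(67.1°) ≈ 0.921185
sin(B) ≈ 9.4·0.921185/9.5 ≈ 8.65914/9.5 ≈ 0.911489
B = arcsin(0.911489) ≈ 65.7119°
(Since b ≤ a we need B ≤ A, so the obtuse alternative 180° − 65.7119° ≈ 114.288° is rejected.)

B = 65.71°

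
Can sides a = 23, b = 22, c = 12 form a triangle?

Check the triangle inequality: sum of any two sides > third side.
a + b vs c: 23 + 22 = 45 > 12  ✓
a + c vs b: 23 + 12 = 35 > 22  ✓
b + c vs a: 22 + 12 = 34 > 23  ✓

Yes, triangle inequality satisfied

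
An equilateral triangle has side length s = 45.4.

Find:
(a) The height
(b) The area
(a) The height splits the triangle into two 30-60-90 halves: h = s·√3/2 = 45.4·1.73205/2 ≈ 78.6351/2 ≈ 39.3176
(b) Area = (√3/4)·s² = (√3/4)·45.4² = (√3/4)·2061.16 ≈ 0.433013·2061.16 ≈ 892.508

Height = 39.32, Area = 892.5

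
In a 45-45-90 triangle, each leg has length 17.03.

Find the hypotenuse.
In a 45-45-90 triangle the sides are in ratio 1 : 1 : √2, so hypotenuse = leg·√2.
Hypotenuse = 17.03·√2 ≈ 17.03·1.41421 ≈ 24.0841

Hypotenuse = 17.03√2 = 24.08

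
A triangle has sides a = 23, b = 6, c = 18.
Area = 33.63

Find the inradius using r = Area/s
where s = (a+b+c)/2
s = (23 + 6 + 18)/2 = 47/2 = 23.5
r = Area/s = 33.63/23.5 ≈ 1.43106

r = 1.431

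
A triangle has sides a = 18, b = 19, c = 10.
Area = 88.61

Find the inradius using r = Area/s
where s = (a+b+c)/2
s = (18 + 19 + 10)/2 = 47/2 = 23.5
r = Area/s = 88.61/23.5 ≈ 3.77064

r = 3.771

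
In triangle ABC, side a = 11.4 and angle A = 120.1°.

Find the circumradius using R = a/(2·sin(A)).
R = a/(2·sin(A)) = 11.4/(2·sin(120.1°))
sin(120.1°) ≈ 0.865151
R ≈ 11.4/(2·0.865151) = 11.4/1.7303 ≈ 6.58844

R = 6.588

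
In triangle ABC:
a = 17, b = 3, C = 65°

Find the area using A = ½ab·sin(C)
A = ½·a·b·sin(C) = ½·17·3·sin(65°)
sin(65°) ≈ 0.906308
A ≈ ½·51·0.906308 = 25.5·0.906308 ≈ 23.1108

Area = 23.11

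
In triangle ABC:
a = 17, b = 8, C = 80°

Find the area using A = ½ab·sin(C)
A = ½·a·b·sin(C) = ½·17·8·sin(80°)
sin(80°) ≈ 0.984808
A ≈ ½·136·0.984808 = 68·0.984808 ≈ 66.9669

Area = 66.97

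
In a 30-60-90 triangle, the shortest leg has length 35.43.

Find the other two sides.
In a 30-60-90 triangle the sides are in ratio 1 : √3 : 2 (short leg : long leg : hypotenuse).
Long leg = 35.43·√3 ≈ 35.43·1.73205 ≈ 61.3666
Hypotenuse = 2·35.43 = 70.86

Long leg = 35.43√3 = 61.37, Hypotenuse = 70.86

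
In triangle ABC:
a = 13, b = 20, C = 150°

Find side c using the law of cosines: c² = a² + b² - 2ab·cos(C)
c² = 13² + 20² − 2·13·20·cos(150°)
cos(150°) ≈ -0.866025
c² ≈ 169 + 400 − 520·(-0.866025) ≈ 569 + 450.333 ≈ 1019.33
c ≈ √1019.33 ≈ 31.927

c = 31.93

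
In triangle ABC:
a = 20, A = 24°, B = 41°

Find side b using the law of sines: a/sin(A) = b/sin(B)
a/sin(A) = b/sin(B)  ⇒  b = a·sin(B)/sin(A) = 20·sin(41°)/sin(24°)
sin(41°) ≈ 0.656059, sin(24°) ≈ 0.406737
b ≈ 20·0.656059/0.406737 ≈ 13.1212/0.406737 ≈ 32.2596

b = 32.26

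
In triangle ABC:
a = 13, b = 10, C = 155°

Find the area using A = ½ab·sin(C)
A = ½·a·b·sin(C) = ½·13·10·sin(155°)
sin(155°) ≈ 0.422618
A ≈ ½·130·0.422618 = 65·0.422618 ≈ 27.4702

Area = 27.47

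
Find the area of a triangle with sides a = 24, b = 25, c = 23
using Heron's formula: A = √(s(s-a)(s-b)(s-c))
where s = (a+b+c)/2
s = (24 + 25 + 23)/2 = 72/2 = 36
s − a = 12, s − b = 11, s − c = 13
s(s−a)(s−b)(s−c) = 36·12·11·13 = 61776
Area = √61776 ≈ 248.548

s = 36.0, Area = 248.5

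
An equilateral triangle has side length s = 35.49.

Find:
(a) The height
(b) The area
(a) The height splits the triangle into two 30-60-90 halves: h = s·√3/2 = 35.49·1.73205/2 ≈ 61.4705/2 ≈ 30.7352
(b) Area = (√3/4)·s² = (√3/4)·35.49² = (√3/4)·1259.5401 ≈ 0.433013·1259.5401 ≈ 545.397

Height = 30.74, Area = 545.4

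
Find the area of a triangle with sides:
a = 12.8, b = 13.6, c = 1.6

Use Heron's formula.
s = (12.8 + 13.6 + 1.6)/2 = 28/2 = 14
s − a = 1.2, s − b = 0.4, s − c = 12.4
s(s−a)(s−b)(s−c) = 14·1.2·0.4·12.4 ≈ 83.328
Area = √83.328 ≈ 9.12842

Area = 9.128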